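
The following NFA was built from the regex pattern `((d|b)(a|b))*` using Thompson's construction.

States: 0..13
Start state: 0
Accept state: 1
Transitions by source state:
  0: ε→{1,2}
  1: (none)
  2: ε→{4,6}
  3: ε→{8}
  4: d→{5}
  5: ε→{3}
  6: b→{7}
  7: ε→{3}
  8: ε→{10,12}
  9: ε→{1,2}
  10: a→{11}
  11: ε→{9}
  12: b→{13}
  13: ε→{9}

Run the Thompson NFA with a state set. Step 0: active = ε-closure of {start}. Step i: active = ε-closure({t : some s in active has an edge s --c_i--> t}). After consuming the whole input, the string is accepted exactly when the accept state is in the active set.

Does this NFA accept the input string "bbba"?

initial (ε-close {0}): {0,1,2,4,6}
'b' @ 1: {3,7,8,10,12}
'b' @ 2: {1,2,4,6,9,13}  (accept∈set)
'b' @ 3: {3,7,8,10,12}
'a' @ 4: {1,2,4,6,9,11}  (accept∈set)
end set {1,2,4,6,9,11} — state 1 in

Answer: ACCEPT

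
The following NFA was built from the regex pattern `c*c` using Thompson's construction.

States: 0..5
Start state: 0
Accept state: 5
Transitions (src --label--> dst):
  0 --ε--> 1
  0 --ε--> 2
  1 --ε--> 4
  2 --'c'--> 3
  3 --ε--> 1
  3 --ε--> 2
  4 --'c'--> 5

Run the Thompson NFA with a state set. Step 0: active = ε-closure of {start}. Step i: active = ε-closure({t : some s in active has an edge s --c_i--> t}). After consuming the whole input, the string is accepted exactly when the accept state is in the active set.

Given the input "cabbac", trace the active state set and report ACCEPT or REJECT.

initial (ε-close {0}): {0,1,2,4}
'c' @ 1: {1,2,3,4,5}  ✓accept
'a' @ 2: {}  — dead — no transitions
rest 'bbac' ignored (set empty)
after full input: {}  (accept=5 not in)

Answer: REJECT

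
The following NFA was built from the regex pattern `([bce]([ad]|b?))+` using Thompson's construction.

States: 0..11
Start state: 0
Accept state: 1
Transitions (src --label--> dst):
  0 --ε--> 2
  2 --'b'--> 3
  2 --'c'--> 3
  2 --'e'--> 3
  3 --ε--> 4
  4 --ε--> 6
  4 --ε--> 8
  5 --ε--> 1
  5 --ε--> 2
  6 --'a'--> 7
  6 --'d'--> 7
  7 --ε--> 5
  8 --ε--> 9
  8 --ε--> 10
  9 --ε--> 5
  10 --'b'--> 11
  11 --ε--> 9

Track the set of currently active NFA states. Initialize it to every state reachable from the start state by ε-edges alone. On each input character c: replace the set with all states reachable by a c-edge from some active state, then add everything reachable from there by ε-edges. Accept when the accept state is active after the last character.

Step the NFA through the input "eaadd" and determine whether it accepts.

S₀ = ε-closure({0}) = {0,2}
'e' @ 1: {1,2,3,4,5,6,8,9,10}  ✓accept
'a' @ 2: {1,2,5,7}  ✓accept
'a' @ 3: {}  — state set empty
rest 'dd' ignored (set empty)
final: {}; accept 1 not in set

Answer: REJECT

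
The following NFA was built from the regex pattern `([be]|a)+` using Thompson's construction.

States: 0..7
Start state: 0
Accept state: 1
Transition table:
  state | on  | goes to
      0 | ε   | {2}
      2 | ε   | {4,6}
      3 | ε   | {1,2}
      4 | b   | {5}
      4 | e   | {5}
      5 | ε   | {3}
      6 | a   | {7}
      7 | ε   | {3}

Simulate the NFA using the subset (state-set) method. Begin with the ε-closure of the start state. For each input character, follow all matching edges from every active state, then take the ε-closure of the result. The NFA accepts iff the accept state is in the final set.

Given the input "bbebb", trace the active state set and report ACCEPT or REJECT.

start: ε-closure({0}) = {0,2,4,6}
'b' @ 1: {1,2,3,4,5,6}  (accept∈set)
'b' @ 2: {1,2,3,4,5,6}  (accept∈set)
'e' @ 3: {1,2,3,4,5,6}  (accept∈set)
'b' @ 4: {1,2,3,4,5,6}  (accept∈set)
'b' @ 5: {1,2,3,4,5,6}  (accept∈set)
final: {1,2,3,4,5,6}; accept 1 in set

Answer: ACCEPT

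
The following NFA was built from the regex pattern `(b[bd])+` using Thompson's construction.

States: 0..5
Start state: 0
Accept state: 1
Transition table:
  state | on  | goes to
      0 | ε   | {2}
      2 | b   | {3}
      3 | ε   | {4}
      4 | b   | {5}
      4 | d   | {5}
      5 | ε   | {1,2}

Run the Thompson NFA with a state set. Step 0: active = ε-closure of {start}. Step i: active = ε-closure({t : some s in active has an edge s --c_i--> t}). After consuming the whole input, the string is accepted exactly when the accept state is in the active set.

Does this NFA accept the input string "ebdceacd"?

Answer: REJECT

Steps:
S₀ = ε-closure({0}) = {0,2}
'e' @ 1: {}  — dead — no transitions
rest 'bdceacd' ignored (set empty)
after full input: {}  (accept=1 not in)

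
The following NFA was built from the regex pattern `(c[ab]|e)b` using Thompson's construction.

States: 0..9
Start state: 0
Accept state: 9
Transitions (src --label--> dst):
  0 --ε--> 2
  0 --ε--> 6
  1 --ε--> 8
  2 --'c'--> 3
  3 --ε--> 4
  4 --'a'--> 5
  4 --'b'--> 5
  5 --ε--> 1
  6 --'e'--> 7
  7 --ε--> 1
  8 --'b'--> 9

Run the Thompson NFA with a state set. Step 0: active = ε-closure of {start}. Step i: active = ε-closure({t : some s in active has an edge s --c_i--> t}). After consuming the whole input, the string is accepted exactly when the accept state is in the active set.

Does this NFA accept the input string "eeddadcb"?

S₀ = ε-closure({0}) = {0,2,6}
'e' @ 1: {1,7,8}
'e' @ 2: {}  — state set empty
rest 'ddadcb' ignored (set empty)
end set {} — state 9 not in

Answer: REJECT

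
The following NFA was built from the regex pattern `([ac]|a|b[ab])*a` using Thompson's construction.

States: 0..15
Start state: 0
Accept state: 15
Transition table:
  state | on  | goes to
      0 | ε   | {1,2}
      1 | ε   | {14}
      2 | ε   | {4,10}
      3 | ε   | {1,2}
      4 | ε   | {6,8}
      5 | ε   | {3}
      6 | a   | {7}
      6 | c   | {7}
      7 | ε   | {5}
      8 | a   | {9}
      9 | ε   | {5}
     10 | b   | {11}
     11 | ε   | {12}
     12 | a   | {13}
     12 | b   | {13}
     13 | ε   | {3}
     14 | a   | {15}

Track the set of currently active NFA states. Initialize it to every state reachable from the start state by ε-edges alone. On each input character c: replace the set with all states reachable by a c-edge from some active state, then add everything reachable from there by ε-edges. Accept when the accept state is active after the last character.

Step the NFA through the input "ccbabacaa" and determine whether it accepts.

initial (ε-close {0}): {0,1,2,4,6,8,10,14}
'c' @ 1: {1,2,3,4,5,6,7,8,10,14}
'c' @ 2: {1,2,3,4,5,6,7,8,10,14}
'b' @ 3: {11,12}
'a' @ 4: {1,2,3,4,6,8,10,13,14}
'b' @ 5: {11,12}
'a' @ 6: {1,2,3,4,6,8,10,13,14}
'c' @ 7: {1,2,3,4,5,6,7,8,10,14}
'a' @ 8: {1,2,3,4,5,6,7,8,9,10,14,15}  (accept∈set)
'a' @ 9: {1,2,3,4,5,6,7,8,9,10,14,15}  (accept∈set)
final: {1,2,3,4,5,6,7,8,9,10,14,15}; accept 15 in set

Answer: ACCEPT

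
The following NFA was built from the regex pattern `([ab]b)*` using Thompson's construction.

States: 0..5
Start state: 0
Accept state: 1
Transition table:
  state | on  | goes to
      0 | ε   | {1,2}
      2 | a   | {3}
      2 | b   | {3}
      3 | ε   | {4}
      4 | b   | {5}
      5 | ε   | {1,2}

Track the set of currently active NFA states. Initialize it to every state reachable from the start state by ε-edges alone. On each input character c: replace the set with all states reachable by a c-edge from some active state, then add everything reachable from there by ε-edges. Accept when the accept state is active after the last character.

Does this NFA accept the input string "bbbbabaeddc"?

S₀ = ε-closure({0}) = {0,1,2}
'b' @ 1: {3,4}
'b' @ 2: {1,2,5}  ✓accept
'b' @ 3: {3,4}
'b' @ 4: {1,2,5}  ✓accept
'a' @ 5: {3,4}
'b' @ 6: {1,2,5}  ✓accept
'a' @ 7: {3,4}
'e' @ 8: {}  — state set empty
rest 'ddc' ignored (set empty)
after full input: {}  (accept=1 not in)

Answer: REJECT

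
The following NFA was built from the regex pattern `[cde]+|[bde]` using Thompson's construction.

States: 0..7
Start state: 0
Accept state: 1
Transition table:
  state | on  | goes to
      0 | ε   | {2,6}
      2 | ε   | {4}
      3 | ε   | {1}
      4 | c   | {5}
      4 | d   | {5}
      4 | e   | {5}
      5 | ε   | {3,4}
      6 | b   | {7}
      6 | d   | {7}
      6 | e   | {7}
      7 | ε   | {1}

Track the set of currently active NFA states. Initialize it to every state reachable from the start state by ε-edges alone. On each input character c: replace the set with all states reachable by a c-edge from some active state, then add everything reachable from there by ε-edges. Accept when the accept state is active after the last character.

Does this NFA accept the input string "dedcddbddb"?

Answer: REJECT

Steps:
start: ε-closure({0}) = {0,2,4,6}
'd' @ 1: {1,3,4,5,7}  (accept∈set)
'e' @ 2: {1,3,4,5}  (accept∈set)
'd' @ 3: {1,3,4,5}  (accept∈set)
'c' @ 4: {1,3,4,5}  (accept∈set)
'd' @ 5: {1,3,4,5}  (accept∈set)
'd' @ 6: {1,3,4,5}  (accept∈set)
'b' @ 7: {}  — dead — no transitions
rest 'ddb' ignored (set empty)
end set {} — state 1 not in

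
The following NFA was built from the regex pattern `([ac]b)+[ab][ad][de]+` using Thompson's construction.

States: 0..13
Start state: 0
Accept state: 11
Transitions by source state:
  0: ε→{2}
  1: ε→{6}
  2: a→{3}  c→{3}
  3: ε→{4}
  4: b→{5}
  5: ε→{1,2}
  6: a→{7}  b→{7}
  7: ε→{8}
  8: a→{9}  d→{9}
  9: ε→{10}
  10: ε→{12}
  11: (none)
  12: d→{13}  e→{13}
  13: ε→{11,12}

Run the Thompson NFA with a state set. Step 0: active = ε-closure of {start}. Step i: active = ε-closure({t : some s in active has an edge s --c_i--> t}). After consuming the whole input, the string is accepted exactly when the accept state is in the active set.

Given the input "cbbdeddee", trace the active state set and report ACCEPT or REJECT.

Answer: ACCEPT

Steps:
initial (ε-close {0}): {0,2}
'c' @ 1: {3,4}
'b' @ 2: {1,2,5,6}
'b' @ 3: {7,8}
'd' @ 4: {9,10,12}
'e' @ 5: {11,12,13}  [accepting]
'd' @ 6: {11,12,13}  [accepting]
'd' @ 7: {11,12,13}  [accepting]
'e' @ 8: {11,12,13}  [accepting]
'e' @ 9: {11,12,13}  [accepting]
final: {11,12,13}; accept 11 in set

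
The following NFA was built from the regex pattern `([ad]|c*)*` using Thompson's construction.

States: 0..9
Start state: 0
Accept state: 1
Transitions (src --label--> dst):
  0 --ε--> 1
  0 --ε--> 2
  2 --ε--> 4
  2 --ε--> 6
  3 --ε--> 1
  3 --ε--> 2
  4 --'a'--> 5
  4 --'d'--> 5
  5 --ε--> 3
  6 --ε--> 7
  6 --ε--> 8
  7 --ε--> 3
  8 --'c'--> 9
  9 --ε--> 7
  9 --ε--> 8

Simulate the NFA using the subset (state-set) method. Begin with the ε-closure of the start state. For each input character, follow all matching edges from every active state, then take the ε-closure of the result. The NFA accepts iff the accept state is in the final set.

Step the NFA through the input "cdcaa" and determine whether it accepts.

Answer: ACCEPT

Derivation:
initial (ε-close {0}): {0,1,2,3,4,6,7,8}
'c' @ 1: {1,2,3,4,6,7,8,9}  (accept∈set)
'd' @ 2: {1,2,3,4,5,6,7,8}  (accept∈set)
'c' @ 3: {1,2,3,4,6,7,8,9}  (accept∈set)
'a' @ 4: {1,2,3,4,5,6,7,8}  (accept∈set)
'a' @ 5: {1,2,3,4,5,6,7,8}  (accept∈set)
final: {1,2,3,4,5,6,7,8}; accept 1 in set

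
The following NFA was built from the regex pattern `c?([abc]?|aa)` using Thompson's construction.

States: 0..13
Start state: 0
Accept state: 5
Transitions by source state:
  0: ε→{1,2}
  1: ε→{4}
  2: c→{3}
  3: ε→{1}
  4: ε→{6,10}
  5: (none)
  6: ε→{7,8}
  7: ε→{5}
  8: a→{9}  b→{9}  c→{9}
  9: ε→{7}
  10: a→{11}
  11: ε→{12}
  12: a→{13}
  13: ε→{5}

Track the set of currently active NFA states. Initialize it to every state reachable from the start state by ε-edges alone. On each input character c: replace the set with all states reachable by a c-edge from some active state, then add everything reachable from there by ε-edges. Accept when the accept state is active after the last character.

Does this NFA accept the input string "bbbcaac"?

Answer: REJECT

Trace:
initial (ε-close {0}): {0,1,2,4,5,6,7,8,10}
'b' @ 1: {5,7,9}  [accepting]
'b' @ 2: {}  — dead — no transitions
rest 'bcaac' ignored (set empty)
after full input: {}  (accept=5 not in)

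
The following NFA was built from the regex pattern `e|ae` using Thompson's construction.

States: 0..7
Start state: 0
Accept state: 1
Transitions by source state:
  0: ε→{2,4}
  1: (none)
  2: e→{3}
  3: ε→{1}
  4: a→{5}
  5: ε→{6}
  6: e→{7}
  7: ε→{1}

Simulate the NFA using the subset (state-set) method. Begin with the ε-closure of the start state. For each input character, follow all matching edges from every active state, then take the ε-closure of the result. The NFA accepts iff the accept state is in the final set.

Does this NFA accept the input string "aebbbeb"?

start: ε-closure({0}) = {0,2,4}
'a' @ 1: {5,6}
'e' @ 2: {1,7}  ✓accept
'b' @ 3: {}  — no active states
rest 'bbeb' ignored (set empty)
after full input: {}  (accept=1 not in)

Answer: REJECT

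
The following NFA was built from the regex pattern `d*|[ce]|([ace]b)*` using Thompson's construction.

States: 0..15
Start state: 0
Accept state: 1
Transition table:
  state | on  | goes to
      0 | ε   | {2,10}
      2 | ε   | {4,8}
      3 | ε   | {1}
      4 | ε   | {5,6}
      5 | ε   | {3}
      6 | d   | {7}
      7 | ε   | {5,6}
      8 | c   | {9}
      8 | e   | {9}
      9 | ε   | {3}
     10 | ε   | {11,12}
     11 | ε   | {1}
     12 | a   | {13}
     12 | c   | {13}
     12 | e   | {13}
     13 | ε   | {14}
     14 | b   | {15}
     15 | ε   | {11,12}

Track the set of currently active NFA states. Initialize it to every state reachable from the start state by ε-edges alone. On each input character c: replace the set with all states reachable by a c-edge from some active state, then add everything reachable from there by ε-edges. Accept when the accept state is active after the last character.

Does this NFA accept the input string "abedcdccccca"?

start: ε-closure({0}) = {0,1,2,3,4,5,6,8,10,11,12}
'a' @ 1: {13,14}
'b' @ 2: {1,11,12,15}  (accept∈set)
'e' @ 3: {13,14}
'd' @ 4: {}  — dead — no transitions
rest 'cdccccca' ignored (set empty)
final: {}; accept 1 not in set

Answer: REJECT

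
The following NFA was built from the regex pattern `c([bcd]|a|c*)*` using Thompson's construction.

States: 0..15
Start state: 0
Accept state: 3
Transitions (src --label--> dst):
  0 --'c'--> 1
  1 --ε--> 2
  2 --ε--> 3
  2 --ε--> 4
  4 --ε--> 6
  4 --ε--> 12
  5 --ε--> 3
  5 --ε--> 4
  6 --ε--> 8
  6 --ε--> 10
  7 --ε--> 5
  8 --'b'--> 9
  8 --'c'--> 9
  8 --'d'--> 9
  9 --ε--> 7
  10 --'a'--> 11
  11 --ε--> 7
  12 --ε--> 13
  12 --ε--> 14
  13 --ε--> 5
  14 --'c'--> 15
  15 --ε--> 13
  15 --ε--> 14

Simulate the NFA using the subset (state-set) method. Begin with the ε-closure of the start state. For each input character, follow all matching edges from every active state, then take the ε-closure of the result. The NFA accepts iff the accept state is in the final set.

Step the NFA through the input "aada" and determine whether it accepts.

Answer: REJECT

Steps:
S₀ = ε-closure({0}) = {0}
'a' @ 1: {}  — state set empty
rest 'ada' ignored (set empty)
final: {}; accept 3 not in set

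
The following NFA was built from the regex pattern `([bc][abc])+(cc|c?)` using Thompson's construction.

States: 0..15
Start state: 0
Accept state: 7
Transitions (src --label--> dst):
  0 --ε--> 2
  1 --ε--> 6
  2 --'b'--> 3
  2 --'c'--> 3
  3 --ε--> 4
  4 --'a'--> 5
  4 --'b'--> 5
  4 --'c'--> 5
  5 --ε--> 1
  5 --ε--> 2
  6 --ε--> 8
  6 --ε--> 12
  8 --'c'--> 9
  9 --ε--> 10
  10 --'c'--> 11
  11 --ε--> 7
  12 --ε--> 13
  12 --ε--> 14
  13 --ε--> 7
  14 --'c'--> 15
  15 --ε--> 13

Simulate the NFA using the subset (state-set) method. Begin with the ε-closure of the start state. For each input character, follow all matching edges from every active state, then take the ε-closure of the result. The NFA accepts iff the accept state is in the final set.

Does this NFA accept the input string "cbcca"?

Answer: REJECT

Derivation:
initial (ε-close {0}): {0,2}
'c' @ 1: {3,4}
'b' @ 2: {1,2,5,6,7,8,12,13,14}  [accepting]
'c' @ 3: {3,4,7,9,10,13,15}  [accepting]
'c' @ 4: {1,2,5,6,7,8,11,12,13,14}  [accepting]
'a' @ 5: {}  — no active states
after full input: {}  (accept=7 not in)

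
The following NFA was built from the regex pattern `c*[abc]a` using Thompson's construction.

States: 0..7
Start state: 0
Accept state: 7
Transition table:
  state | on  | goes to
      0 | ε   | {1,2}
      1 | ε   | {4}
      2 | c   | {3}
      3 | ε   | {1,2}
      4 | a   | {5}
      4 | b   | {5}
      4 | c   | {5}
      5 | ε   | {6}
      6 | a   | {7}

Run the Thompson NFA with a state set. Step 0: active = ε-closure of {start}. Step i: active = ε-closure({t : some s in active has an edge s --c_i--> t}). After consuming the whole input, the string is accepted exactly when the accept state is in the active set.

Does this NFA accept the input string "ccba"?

Answer: ACCEPT

Trace:
initial (ε-close {0}): {0,1,2,4}
'c' @ 1: {1,2,3,4,5,6}
'c' @ 2: {1,2,3,4,5,6}
'b' @ 3: {5,6}
'a' @ 4: {7}  [accepting]
final: {7}; accept 7 in set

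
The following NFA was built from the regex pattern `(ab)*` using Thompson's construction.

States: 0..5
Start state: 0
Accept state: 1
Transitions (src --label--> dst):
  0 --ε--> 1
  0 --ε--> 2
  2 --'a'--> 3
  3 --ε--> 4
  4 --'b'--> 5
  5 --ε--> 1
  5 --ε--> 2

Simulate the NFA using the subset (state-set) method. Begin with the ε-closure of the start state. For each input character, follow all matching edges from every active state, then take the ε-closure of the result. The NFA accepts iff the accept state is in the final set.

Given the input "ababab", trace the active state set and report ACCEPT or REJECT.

start: ε-closure({0}) = {0,1,2}
'a' @ 1: {3,4}
'b' @ 2: {1,2,5}  ✓accept
'a' @ 3: {3,4}
'b' @ 4: {1,2,5}  ✓accept
'a' @ 5: {3,4}
'b' @ 6: {1,2,5}  ✓accept
end set {1,2,5} — state 1 in

Answer: ACCEPT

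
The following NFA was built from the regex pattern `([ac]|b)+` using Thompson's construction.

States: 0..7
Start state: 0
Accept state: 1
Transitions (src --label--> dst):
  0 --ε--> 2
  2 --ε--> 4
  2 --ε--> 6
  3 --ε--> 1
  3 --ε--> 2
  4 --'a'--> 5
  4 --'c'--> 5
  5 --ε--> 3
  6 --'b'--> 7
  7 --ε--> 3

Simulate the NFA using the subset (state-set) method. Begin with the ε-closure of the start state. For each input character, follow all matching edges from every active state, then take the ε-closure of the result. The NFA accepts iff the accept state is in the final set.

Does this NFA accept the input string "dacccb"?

Answer: REJECT

Trace:
start: ε-closure({0}) = {0,2,4,6}
'd' @ 1: {}  — dead — no transitions
rest 'acccb' ignored (set empty)
after full input: {}  (accept=1 not in)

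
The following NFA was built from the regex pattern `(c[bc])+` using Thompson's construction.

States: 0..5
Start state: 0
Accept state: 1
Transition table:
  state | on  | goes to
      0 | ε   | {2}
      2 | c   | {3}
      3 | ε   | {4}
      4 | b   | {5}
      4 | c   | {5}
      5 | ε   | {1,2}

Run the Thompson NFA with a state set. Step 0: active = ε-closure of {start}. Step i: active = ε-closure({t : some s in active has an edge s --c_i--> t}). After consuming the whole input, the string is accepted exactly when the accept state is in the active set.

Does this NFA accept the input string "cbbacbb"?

start: ε-closure({0}) = {0,2}
'c' @ 1: {3,4}
'b' @ 2: {1,2,5}  [accepting]
'b' @ 3: {}  — dead — no transitions
rest 'acbb' ignored (set empty)
final: {}; accept 1 not in set

Answer: REJECT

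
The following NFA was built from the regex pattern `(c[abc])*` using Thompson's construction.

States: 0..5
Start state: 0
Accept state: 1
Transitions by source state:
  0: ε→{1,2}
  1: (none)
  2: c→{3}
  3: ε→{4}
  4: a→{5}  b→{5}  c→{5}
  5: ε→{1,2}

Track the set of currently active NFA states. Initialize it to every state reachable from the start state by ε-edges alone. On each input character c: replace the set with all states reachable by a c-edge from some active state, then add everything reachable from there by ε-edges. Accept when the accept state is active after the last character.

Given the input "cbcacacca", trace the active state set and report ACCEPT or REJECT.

Answer: REJECT

Derivation:
initial (ε-close {0}): {0,1,2}
'c' @ 1: {3,4}
'b' @ 2: {1,2,5}  ✓accept
'c' @ 3: {3,4}
'a' @ 4: {1,2,5}  ✓accept
'c' @ 5: {3,4}
'a' @ 6: {1,2,5}  ✓accept
'c' @ 7: {3,4}
'c' @ 8: {1,2,5}  ✓accept
'a' @ 9: {}  — no active states
end set {} — state 1 not in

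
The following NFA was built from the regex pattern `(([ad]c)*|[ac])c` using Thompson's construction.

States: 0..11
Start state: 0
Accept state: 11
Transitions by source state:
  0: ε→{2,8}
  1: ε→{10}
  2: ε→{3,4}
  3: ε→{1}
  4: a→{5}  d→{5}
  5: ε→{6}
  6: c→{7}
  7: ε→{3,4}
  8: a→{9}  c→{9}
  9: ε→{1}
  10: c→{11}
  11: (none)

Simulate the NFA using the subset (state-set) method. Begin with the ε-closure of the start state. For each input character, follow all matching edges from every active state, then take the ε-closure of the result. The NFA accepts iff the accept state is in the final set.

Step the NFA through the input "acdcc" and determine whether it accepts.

Answer: ACCEPT

Trace:
S₀ = ε-closure({0}) = {0,1,2,3,4,8,10}
'a' @ 1: {1,5,6,9,10}
'c' @ 2: {1,3,4,7,10,11}  ✓accept
'd' @ 3: {5,6}
'c' @ 4: {1,3,4,7,10}
'c' @ 5: {11}  ✓accept
final: {11}; accept 11 in set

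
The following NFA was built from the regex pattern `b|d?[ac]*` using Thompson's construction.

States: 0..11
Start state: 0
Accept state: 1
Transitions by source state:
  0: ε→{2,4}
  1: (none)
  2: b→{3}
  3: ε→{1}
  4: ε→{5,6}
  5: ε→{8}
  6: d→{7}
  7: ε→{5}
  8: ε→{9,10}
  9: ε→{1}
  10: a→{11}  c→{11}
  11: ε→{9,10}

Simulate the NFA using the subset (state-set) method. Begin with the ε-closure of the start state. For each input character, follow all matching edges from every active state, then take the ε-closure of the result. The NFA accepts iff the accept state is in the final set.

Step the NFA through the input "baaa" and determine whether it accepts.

Answer: REJECT

Steps:
start: ε-closure({0}) = {0,1,2,4,5,6,8,9,10}
'b' @ 1: {1,3}  (accept∈set)
'a' @ 2: {}  — no active states
rest 'aa' ignored (set empty)
end set {} — state 1 not in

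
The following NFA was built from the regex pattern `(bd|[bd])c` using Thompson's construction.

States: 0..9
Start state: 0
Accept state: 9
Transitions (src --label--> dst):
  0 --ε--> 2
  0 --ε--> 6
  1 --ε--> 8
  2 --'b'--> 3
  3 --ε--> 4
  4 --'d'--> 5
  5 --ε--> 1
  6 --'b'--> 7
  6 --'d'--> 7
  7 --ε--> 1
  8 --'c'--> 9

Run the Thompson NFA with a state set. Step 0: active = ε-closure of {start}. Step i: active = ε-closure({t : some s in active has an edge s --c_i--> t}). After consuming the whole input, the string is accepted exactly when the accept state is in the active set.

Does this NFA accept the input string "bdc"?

Answer: ACCEPT

Steps:
S₀ = ε-closure({0}) = {0,2,6}
'b' @ 1: {1,3,4,7,8}
'd' @ 2: {1,5,8}
'c' @ 3: {9}  (accept∈set)
end set {9} — state 9 in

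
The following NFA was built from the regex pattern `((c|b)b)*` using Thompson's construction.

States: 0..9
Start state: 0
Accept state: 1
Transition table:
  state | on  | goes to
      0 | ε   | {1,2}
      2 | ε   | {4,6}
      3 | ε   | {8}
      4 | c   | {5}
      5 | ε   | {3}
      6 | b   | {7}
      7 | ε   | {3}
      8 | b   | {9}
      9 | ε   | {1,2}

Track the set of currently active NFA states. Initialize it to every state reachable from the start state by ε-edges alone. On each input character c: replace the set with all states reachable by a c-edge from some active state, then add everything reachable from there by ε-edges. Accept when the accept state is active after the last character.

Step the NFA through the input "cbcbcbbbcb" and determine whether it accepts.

Answer: ACCEPT

Derivation:
initial (ε-close {0}): {0,1,2,4,6}
'c' @ 1: {3,5,8}
'b' @ 2: {1,2,4,6,9}  [accepting]
'c' @ 3: {3,5,8}
'b' @ 4: {1,2,4,6,9}  [accepting]
'c' @ 5: {3,5,8}
'b' @ 6: {1,2,4,6,9}  [accepting]
'b' @ 7: {3,7,8}
'b' @ 8: {1,2,4,6,9}  [accepting]
'c' @ 9: {3,5,8}
'b' @ 10: {1,2,4,6,9}  [accepting]
after full input: {1,2,4,6,9}  (accept=1 in)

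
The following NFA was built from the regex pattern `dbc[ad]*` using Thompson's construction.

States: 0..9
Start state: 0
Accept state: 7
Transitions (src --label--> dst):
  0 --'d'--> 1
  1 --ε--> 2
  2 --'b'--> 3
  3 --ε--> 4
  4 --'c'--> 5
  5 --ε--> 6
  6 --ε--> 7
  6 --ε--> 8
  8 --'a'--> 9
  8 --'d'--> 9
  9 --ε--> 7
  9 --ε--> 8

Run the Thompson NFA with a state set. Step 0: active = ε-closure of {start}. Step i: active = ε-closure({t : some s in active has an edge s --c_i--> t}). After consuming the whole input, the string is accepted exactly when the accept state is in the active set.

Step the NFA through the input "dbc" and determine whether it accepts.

Answer: ACCEPT

Steps:
start: ε-closure({0}) = {0}
'd' @ 1: {1,2}
'b' @ 2: {3,4}
'c' @ 3: {5,6,7,8}  ✓accept
after full input: {5,6,7,8}  (accept=7 in)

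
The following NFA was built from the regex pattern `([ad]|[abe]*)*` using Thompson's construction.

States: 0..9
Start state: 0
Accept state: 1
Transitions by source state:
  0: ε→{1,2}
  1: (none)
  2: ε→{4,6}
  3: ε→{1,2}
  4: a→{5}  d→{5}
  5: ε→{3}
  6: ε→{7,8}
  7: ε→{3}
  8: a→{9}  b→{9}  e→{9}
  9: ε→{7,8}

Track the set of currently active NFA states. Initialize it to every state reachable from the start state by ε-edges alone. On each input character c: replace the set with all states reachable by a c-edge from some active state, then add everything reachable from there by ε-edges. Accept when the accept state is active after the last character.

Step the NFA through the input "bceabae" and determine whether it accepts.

S₀ = ε-closure({0}) = {0,1,2,3,4,6,7,8}
'b' @ 1: {1,2,3,4,6,7,8,9}  ✓accept
'c' @ 2: {}  — no active states
rest 'eabae' ignored (set empty)
final: {}; accept 1 not in set

Answer: REJECT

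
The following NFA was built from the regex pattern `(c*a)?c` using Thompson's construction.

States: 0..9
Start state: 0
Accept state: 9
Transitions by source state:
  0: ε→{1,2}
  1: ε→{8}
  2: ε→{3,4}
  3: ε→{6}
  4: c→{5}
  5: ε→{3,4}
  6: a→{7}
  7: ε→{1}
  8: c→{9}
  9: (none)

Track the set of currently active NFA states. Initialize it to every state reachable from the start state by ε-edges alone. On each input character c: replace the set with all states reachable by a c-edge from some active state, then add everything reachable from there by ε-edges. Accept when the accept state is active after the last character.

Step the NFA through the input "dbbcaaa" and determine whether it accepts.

Answer: REJECT

Trace:
S₀ = ε-closure({0}) = {0,1,2,3,4,6,8}
'd' @ 1: {}  — state set empty
rest 'bbcaaa' ignored (set empty)
end set {} — state 9 not in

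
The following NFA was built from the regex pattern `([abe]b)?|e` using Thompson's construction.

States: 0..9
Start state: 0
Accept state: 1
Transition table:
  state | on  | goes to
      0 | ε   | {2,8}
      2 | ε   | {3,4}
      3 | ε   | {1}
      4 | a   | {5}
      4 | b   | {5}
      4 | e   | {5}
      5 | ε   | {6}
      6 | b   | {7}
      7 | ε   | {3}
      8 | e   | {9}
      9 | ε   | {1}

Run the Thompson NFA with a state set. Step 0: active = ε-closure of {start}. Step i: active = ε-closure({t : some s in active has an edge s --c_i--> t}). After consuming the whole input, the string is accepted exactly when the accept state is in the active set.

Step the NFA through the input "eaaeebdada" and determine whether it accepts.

initial (ε-close {0}): {0,1,2,3,4,8}
'e' @ 1: {1,5,6,9}  [accepting]
'a' @ 2: {}  — no active states
rest 'aeebdada' ignored (set empty)
end set {} — state 1 not in

Answer: REJECT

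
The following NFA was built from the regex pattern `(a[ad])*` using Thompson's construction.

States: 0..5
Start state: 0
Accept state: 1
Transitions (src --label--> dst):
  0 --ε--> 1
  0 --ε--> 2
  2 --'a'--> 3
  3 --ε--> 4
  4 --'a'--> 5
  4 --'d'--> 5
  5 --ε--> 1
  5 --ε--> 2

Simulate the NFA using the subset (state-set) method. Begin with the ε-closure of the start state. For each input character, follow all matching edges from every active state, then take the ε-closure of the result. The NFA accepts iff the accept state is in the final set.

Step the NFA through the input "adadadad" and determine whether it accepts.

S₀ = ε-closure({0}) = {0,1,2}
'a' @ 1: {3,4}
'd' @ 2: {1,2,5}  [accepting]
'a' @ 3: {3,4}
'd' @ 4: {1,2,5}  [accepting]
'a' @ 5: {3,4}
'd' @ 6: {1,2,5}  [accepting]
'a' @ 7: {3,4}
'd' @ 8: {1,2,5}  [accepting]
final: {1,2,5}; accept 1 in set

Answer: ACCEPT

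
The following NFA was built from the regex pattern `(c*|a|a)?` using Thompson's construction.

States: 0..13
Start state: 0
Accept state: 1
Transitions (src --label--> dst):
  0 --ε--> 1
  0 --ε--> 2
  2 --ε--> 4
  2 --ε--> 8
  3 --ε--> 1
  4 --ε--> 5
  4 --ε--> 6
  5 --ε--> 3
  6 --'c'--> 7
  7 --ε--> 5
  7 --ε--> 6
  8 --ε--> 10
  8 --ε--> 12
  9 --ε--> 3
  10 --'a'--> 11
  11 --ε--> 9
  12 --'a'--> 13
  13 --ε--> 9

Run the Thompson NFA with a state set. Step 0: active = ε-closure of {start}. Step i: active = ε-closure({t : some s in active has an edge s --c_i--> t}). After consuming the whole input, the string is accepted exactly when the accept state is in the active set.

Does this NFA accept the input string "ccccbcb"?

Answer: REJECT

Trace:
start: ε-closure({0}) = {0,1,2,3,4,5,6,8,10,12}
'c' @ 1: {1,3,5,6,7}  [accepting]
'c' @ 2: {1,3,5,6,7}  [accepting]
'c' @ 3: {1,3,5,6,7}  [accepting]
'c' @ 4: {1,3,5,6,7}  [accepting]
'b' @ 5: {}  — no active states
rest 'cb' ignored (set empty)
after full input: {}  (accept=1 not in)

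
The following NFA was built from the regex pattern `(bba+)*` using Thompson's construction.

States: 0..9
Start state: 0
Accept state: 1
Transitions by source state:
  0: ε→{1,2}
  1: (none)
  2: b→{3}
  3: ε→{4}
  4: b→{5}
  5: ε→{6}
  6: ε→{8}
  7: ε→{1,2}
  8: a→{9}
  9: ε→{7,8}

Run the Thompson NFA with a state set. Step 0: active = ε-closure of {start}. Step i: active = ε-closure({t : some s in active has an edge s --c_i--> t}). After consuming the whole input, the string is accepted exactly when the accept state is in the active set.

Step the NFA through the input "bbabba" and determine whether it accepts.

initial (ε-close {0}): {0,1,2}
'b' @ 1: {3,4}
'b' @ 2: {5,6,8}
'a' @ 3: {1,2,7,8,9}  ✓accept
'b' @ 4: {3,4}
'b' @ 5: {5,6,8}
'a' @ 6: {1,2,7,8,9}  ✓accept
after full input: {1,2,7,8,9}  (accept=1 in)

Answer: ACCEPT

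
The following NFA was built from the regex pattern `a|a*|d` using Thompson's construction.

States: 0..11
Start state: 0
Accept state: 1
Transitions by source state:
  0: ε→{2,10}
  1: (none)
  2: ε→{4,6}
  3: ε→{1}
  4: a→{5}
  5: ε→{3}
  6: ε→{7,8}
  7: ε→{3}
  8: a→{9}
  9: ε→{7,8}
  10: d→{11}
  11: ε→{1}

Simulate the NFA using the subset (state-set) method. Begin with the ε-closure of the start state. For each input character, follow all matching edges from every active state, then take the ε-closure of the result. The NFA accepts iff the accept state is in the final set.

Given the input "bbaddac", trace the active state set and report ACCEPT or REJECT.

start: ε-closure({0}) = {0,1,2,3,4,6,7,8,10}
'b' @ 1: {}  — no active states
rest 'baddac' ignored (set empty)
after full input: {}  (accept=1 not in)

Answer: REJECT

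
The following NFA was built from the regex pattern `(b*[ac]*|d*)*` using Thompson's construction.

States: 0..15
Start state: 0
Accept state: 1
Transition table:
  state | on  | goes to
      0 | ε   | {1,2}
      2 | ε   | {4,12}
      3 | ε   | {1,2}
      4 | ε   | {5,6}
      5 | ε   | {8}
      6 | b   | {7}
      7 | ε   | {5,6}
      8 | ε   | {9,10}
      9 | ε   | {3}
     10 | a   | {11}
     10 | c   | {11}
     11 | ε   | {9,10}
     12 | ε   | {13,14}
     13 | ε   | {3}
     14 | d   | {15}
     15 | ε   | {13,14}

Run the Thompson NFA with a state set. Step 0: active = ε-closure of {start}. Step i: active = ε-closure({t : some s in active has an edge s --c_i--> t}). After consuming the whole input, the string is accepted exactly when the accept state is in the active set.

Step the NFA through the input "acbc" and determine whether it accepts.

Answer: ACCEPT

Derivation:
initial (ε-close {0}): {0,1,2,3,4,5,6,8,9,10,12,13,14}
'a' @ 1: {1,2,3,4,5,6,8,9,10,11,12,13,14}  [accepting]
'c' @ 2: {1,2,3,4,5,6,8,9,10,11,12,13,14}  [accepting]
'b' @ 3: {1,2,3,4,5,6,7,8,9,10,12,13,14}  [accepting]
'c' @ 4: {1,2,3,4,5,6,8,9,10,11,12,13,14}  [accepting]
after full input: {1,2,3,4,5,6,8,9,10,11,12,13,14}  (accept=1 in)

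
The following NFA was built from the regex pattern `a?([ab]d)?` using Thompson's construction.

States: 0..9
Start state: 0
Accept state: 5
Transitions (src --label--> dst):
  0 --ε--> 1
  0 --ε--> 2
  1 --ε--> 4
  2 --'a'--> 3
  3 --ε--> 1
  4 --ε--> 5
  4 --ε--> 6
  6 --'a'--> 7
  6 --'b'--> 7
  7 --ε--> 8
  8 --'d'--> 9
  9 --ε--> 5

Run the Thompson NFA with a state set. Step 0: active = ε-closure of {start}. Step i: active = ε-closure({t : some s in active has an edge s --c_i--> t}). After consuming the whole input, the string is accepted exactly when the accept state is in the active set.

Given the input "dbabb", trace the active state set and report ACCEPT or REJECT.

Answer: REJECT

Trace:
start: ε-closure({0}) = {0,1,2,4,5,6}
'd' @ 1: {}  — dead — no transitions
rest 'babb' ignored (set empty)
end set {} — state 5 not in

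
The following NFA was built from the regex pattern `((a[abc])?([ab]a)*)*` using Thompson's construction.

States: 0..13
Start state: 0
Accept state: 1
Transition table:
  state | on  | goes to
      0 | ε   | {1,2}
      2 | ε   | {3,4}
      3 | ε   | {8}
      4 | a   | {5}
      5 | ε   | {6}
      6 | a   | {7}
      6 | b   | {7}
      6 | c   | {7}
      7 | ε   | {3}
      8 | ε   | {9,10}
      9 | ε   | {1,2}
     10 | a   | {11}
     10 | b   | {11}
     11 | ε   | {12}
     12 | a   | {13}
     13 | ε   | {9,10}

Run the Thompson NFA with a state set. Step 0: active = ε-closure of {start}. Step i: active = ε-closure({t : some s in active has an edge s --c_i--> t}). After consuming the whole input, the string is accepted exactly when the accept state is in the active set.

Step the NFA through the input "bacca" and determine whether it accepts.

S₀ = ε-closure({0}) = {0,1,2,3,4,8,9,10}
'b' @ 1: {11,12}
'a' @ 2: {1,2,3,4,8,9,10,13}  ✓accept
'c' @ 3: {}  — dead — no transitions
rest 'ca' ignored (set empty)
final: {}; accept 1 not in set

Answer: REJECT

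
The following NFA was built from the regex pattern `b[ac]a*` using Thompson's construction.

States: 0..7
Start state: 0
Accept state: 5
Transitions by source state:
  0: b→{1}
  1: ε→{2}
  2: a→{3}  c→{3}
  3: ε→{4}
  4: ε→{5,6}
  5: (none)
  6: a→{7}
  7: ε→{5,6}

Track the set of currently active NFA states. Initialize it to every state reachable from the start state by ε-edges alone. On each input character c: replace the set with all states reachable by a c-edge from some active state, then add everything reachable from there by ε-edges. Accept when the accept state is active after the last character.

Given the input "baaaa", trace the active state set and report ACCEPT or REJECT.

initial (ε-close {0}): {0}
'b' @ 1: {1,2}
'a' @ 2: {3,4,5,6}  [accepting]
'a' @ 3: {5,6,7}  [accepting]
'a' @ 4: {5,6,7}  [accepting]
'a' @ 5: {5,6,7}  [accepting]
end set {5,6,7} — state 5 in

Answer: ACCEPT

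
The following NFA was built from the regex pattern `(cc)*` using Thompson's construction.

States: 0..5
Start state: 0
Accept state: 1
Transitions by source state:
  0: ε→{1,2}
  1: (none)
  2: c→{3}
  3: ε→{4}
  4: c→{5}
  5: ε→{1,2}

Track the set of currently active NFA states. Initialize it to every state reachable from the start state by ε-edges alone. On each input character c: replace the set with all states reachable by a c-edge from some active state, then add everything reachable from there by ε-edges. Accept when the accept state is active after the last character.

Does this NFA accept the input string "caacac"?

Answer: REJECT

Derivation:
S₀ = ε-closure({0}) = {0,1,2}
'c' @ 1: {3,4}
'a' @ 2: {}  — no active states
rest 'acac' ignored (set empty)
end set {} — state 1 not in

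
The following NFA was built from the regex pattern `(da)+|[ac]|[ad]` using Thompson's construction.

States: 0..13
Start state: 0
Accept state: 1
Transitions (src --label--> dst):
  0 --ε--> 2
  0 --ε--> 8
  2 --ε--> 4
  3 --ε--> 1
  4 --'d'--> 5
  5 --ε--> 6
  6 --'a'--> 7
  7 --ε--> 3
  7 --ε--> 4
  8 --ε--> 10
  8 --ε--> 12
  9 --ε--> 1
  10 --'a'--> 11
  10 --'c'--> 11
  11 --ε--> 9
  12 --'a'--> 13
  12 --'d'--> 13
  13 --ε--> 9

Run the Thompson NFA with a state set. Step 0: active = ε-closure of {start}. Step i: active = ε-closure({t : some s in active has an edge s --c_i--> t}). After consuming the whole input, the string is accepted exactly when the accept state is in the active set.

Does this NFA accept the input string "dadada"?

S₀ = ε-closure({0}) = {0,2,4,8,10,12}
'd' @ 1: {1,5,6,9,13}  [accepting]
'a' @ 2: {1,3,4,7}  [accepting]
'd' @ 3: {5,6}
'a' @ 4: {1,3,4,7}  [accepting]
'd' @ 5: {5,6}
'a' @ 6: {1,3,4,7}  [accepting]
end set {1,3,4,7} — state 1 in

Answer: ACCEPT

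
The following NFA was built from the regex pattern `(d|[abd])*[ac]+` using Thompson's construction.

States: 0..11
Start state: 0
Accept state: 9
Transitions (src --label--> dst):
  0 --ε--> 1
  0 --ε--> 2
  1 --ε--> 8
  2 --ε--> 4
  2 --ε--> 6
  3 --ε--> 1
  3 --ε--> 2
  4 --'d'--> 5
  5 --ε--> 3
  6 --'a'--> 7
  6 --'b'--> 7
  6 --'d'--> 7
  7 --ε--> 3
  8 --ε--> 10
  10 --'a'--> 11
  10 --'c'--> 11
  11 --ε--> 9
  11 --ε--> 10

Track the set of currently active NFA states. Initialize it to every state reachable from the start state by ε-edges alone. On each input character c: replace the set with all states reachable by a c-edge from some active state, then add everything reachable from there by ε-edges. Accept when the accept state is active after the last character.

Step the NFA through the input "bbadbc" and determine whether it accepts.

start: ε-closure({0}) = {0,1,2,4,6,8,10}
'b' @ 1: {1,2,3,4,6,7,8,10}
'b' @ 2: {1,2,3,4,6,7,8,10}
'a' @ 3: {1,2,3,4,6,7,8,9,10,11}  ✓accept
'd' @ 4: {1,2,3,4,5,6,7,8,10}
'b' @ 5: {1,2,3,4,6,7,8,10}
'c' @ 6: {9,10,11}  ✓accept
final: {9,10,11}; accept 9 in set

Answer: ACCEPT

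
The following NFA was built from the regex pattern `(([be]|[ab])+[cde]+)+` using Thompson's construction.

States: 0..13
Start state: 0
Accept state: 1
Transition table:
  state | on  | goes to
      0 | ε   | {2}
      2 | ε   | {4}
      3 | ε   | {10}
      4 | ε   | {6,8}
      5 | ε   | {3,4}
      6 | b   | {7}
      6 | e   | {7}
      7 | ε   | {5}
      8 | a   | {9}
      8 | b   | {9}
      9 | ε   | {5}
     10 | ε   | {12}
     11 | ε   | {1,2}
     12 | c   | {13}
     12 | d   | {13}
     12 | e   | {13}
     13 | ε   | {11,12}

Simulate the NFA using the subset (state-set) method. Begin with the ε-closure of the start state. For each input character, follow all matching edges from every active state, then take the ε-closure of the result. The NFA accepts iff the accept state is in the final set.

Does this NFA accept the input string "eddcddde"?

Answer: ACCEPT

Derivation:
S₀ = ε-closure({0}) = {0,2,4,6,8}
'e' @ 1: {3,4,5,6,7,8,10,12}
'd' @ 2: {1,2,4,6,8,11,12,13}  (accept∈set)
'd' @ 3: {1,2,4,6,8,11,12,13}  (accept∈set)
'c' @ 4: {1,2,4,6,8,11,12,13}  (accept∈set)
'd' @ 5: {1,2,4,6,8,11,12,13}  (accept∈set)
'd' @ 6: {1,2,4,6,8,11,12,13}  (accept∈set)
'd' @ 7: {1,2,4,6,8,11,12,13}  (accept∈set)
'e' @ 8: {1,2,3,4,5,6,7,8,10,11,12,13}  (accept∈set)
after full input: {1,2,3,4,5,6,7,8,10,11,12,13}  (accept=1 in)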